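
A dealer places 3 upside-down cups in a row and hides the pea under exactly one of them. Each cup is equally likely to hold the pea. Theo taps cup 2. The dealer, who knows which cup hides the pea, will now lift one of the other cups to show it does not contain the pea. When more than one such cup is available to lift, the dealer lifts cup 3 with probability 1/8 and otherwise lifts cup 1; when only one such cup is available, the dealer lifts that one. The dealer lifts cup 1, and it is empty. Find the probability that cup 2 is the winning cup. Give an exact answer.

7/15

Apply Bayes' rule, conditioning on where the pea actually is.
If it is under cup 1 (prior 1/3): the dealer opened cup 1, so this case is ruled out; weight (1/3)·0 = 0.
If it is under cup 2 (prior 1/3): cup 3 is available but not opened, probability 7/8; weight (1/3)·(7/8) = 7/24.
If it is under cup 3 (prior 1/3): only cup 1 is available, probability 1; weight (1/3)·1 = 1/3.
The weights sum to 5/8.
So P(the pea under cup 2 | the dealer opened cup 1) = (7/24) / (5/8) = 7/15.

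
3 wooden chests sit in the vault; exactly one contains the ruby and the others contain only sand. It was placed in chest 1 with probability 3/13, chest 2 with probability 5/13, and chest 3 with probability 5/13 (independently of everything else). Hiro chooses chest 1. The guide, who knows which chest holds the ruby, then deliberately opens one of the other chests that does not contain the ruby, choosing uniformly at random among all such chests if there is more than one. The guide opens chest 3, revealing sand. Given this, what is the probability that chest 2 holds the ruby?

Condition on the true location of the ruby.
If it is in chest 1 (prior 3/13): the guide has 2 equally likely choices, so probability 1/2; weight (3/13)·(1/2) = 3/26.
If it is in chest 2 (prior 5/13): the guide has no choice, probability 1; weight (5/13)·1 = 5/13.
If it is in chest 3 (prior 5/13): the guide opened chest 3, so this case is ruled out; weight (5/13)·0 = 0.
The weights sum to 1/2.
So P(the ruby in chest 2 | the guide opened chest 3) = (5/13) / (1/2) = 10/13.

10/13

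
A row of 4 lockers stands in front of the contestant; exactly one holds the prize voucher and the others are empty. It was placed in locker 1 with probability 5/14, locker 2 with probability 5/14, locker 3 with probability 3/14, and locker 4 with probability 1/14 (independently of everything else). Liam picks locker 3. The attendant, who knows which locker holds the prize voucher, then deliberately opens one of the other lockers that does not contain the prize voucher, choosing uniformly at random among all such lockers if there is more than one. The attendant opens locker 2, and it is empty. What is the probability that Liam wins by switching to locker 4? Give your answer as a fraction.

Condition on the true location of the prize voucher.
If it is in locker 1 (prior 5/14): the attendant has 2 equally likely choices, so probability 1/2; weight (5/14)·(1/2) = 5/28.
If it is in locker 2 (prior 5/14): the attendant opened locker 2, so this case is ruled out; weight (5/14)·0 = 0.
If it is in locker 3 (prior 3/14): the attendant has 3 equally likely choices, so probability 1/3; weight (3/14)·(1/3) = 1/14.
If it is in locker 4 (prior 1/14): the attendant has 2 equally likely choices, so probability 1/2; weight (1/14)·(1/2) = 1/28.
The weights sum to 2/7.
So P(the prize voucher in locker 4 | the attendant opened locker 2) = (1/28) / (2/7) = 1/8.

1/8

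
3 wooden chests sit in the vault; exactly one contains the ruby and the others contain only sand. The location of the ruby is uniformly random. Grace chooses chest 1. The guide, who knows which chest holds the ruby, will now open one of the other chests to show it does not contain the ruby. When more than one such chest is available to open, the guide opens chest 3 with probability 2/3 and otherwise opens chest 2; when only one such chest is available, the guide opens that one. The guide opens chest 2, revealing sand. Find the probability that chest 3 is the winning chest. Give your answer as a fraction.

3/4

Condition on the true location of the ruby.
If it is in chest 1 (prior 1/3): chest 3 is available but not opened, probability 1/3; weight (1/3)·(1/3) = 1/9.
If it is in chest 2 (prior 1/3): the guide opened chest 2, so this case is ruled out; weight (1/3)·0 = 0.
If it is in chest 3 (prior 1/3): only chest 2 is available, probability 1; weight (1/3)·1 = 1/3.
The weights sum to 4/9.
So P(the ruby in chest 3 | the guide opened chest 2) = (1/3) / (4/9) = 3/4.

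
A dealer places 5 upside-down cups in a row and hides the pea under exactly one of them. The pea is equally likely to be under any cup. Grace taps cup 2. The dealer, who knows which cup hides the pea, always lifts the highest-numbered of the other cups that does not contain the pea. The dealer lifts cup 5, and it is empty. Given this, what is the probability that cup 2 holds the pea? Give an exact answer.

1/4

Apply Bayes' rule, conditioning on where the pea actually is.
If it is under any of cups 1, 2, 3, and 4 (prior 1/5 each): cup 5 is the highest-numbered option available, probability 1; weight (1/5)·1 = 1/5 each.
If it is under cup 5 (prior 1/5): the dealer opened cup 5, so this case is ruled out; weight (1/5)·0 = 0.
The weights sum to 4/5.
So P(the pea under cup 2 | the dealer opened cup 5) = (1/5) / (4/5) = 1/4.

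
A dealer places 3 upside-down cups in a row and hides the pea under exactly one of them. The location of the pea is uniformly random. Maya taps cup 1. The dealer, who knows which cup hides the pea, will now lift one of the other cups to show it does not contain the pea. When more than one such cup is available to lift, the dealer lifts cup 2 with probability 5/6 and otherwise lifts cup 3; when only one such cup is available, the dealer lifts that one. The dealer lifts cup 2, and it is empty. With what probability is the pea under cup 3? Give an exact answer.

6/11

Condition on the true location of the pea.
If it is under cup 1 (prior 1/3): cup 2 is available, opened with probability 5/6; weight (1/3)·(5/6) = 5/18.
If it is under cup 2 (prior 1/3): the dealer opened cup 2, so this case is ruled out; weight (1/3)·0 = 0.
If it is under cup 3 (prior 1/3): only cup 2 is available, probability 1; weight (1/3)·1 = 1/3.
The weights sum to 11/18.
So P(the pea under cup 3 | the dealer opened cup 2) = (1/3) / (11/18) = 6/11.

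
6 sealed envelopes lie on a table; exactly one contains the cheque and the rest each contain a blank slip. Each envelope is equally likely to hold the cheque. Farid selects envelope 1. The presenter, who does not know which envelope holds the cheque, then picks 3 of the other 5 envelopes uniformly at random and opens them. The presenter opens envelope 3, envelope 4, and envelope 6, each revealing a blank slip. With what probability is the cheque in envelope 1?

Because the presenter chose which envelopes to open without knowing where the cheque is, the choice is independent of the prize location. Learning that none of the 3 opened envelopes holds the cheque simply rules out those 3 locations and leaves the remaining 3 envelopes still equally likely by symmetry.
So P(the cheque in envelope 1) = 1/3.

1/3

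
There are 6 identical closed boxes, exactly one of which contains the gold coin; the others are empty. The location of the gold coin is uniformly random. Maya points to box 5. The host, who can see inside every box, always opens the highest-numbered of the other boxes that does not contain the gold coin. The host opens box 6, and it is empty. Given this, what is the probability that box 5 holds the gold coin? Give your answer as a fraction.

1/5

Consider each possible location of the gold coin in turn.
If it is in any of boxes 1, 2, 3, 4, and 5 (prior 1/6 each): box 6 is the highest-numbered option available, probability 1; weight (1/6)·1 = 1/6 each.
If it is in box 6 (prior 1/6): the host opened box 6, so this case is ruled out; weight (1/6)·0 = 0.
The weights sum to 5/6.
So P(the gold coin in box 5 | the host opened box 6) = (1/6) / (5/6) = 1/5.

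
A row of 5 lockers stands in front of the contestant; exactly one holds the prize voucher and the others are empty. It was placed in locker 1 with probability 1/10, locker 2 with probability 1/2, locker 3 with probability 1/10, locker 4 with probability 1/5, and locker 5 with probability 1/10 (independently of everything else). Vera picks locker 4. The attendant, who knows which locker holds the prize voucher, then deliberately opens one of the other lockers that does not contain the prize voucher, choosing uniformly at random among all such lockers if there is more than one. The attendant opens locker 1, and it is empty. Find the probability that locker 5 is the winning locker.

Consider each possible location of the prize voucher in turn.
If it is in locker 1 (prior 1/10): the attendant opened locker 1, so this case is ruled out; weight (1/10)·0 = 0.
If it is in locker 2 (prior 1/2): the attendant has 3 equally likely choices, so probability 1/3; weight (1/2)·(1/3) = 1/6.
If it is in either of lockers 3 and 5 (prior 1/10 each): the attendant has 3 equally likely choices, so probability 1/3; weight (1/10)·(1/3) = 1/30 each.
If it is in locker 4 (prior 1/5): the attendant has 4 equally likely choices, so probability 1/4; weight (1/5)·(1/4) = 1/20.
The weights sum to 17/60.
So P(the prize voucher in locker 5 | the attendant opened locker 1) = (1/30) / (17/60) = 2/17.

2/17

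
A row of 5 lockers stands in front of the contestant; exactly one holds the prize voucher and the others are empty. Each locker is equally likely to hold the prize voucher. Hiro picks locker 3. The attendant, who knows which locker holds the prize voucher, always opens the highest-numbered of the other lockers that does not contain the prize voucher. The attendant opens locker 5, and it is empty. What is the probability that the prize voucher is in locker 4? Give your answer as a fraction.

Consider each possible location of the prize voucher in turn.
If it is in any of lockers 1, 2, 3, and 4 (prior 1/5 each): locker 5 is the highest-numbered option available, probability 1; weight (1/5)·1 = 1/5 each.
If it is in locker 5 (prior 1/5): the attendant opened locker 5, so this case is ruled out; weight (1/5)·0 = 0.
The weights sum to 4/5.
So P(the prize voucher in locker 4 | the attendant opened locker 5) = (1/5) / (4/5) = 1/4.

1/4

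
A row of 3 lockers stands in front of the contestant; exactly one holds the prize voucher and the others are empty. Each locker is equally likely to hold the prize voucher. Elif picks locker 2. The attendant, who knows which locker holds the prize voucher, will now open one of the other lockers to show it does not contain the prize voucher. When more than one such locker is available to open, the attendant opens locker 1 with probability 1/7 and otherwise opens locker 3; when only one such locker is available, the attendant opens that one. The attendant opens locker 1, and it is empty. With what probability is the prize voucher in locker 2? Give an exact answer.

1/8

Condition on the true location of the prize voucher.
If it is in locker 1 (prior 1/3): the attendant opened locker 1, so this case is ruled out; weight (1/3)·0 = 0.
If it is in locker 2 (prior 1/3): locker 1 is available, opened with probability 1/7; weight (1/3)·(1/7) = 1/21.
If it is in locker 3 (prior 1/3): only locker 1 is available, probability 1; weight (1/3)·1 = 1/3.
The weights sum to 8/21.
So P(the prize voucher in locker 2 | the attendant opened locker 1) = (1/21) / (8/21) = 1/8.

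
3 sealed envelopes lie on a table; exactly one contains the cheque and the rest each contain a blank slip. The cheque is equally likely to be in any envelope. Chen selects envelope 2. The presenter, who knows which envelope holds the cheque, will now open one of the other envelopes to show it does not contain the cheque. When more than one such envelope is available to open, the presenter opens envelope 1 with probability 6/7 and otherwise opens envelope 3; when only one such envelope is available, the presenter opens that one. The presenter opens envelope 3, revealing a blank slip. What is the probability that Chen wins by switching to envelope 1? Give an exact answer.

Condition on the true location of the cheque.
If it is in envelope 1 (prior 1/3): only envelope 3 is available, probability 1; weight (1/3)·1 = 1/3.
If it is in envelope 2 (prior 1/3): envelope 1 is available but not opened, probability 1/7; weight (1/3)·(1/7) = 1/21.
If it is in envelope 3 (prior 1/3): the presenter opened envelope 3, so this case is ruled out; weight (1/3)·0 = 0.
The weights sum to 8/21.
So P(the cheque in envelope 1 | the presenter opened envelope 3) = (1/3) / (8/21) = 7/8.

7/8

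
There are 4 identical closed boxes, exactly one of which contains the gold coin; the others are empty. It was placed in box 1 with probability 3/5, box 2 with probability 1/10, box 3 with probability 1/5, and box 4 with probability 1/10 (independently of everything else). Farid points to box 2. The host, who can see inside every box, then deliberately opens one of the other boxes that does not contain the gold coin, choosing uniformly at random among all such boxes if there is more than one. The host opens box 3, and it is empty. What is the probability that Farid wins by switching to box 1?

Condition on the true location of the gold coin.
If it is in box 1 (prior 3/5): the host has 2 equally likely choices, so probability 1/2; weight (3/5)·(1/2) = 3/10.
If it is in box 2 (prior 1/10): the host has 3 equally likely choices, so probability 1/3; weight (1/10)·(1/3) = 1/30.
If it is in box 3 (prior 1/5): the host opened box 3, so this case is ruled out; weight (1/5)·0 = 0.
If it is in box 4 (prior 1/10): the host has 2 equally likely choices, so probability 1/2; weight (1/10)·(1/2) = 1/20.
The weights sum to 23/60.
So P(the gold coin in box 1 | the host opened box 3) = (3/10) / (23/60) = 18/23.

18/23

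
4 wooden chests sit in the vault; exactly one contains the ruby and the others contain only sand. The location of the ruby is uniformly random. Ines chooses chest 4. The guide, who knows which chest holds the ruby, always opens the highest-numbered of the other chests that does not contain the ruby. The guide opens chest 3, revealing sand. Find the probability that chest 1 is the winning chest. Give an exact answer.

Consider each possible location of the ruby in turn.
If it is in any of chests 1, 2, and 4 (prior 1/4 each): chest 3 is the highest-numbered option available, probability 1; weight (1/4)·1 = 1/4 each.
If it is in chest 3 (prior 1/4): the guide opened chest 3, so this case is ruled out; weight (1/4)·0 = 0.
The weights sum to 3/4.
So P(the ruby in chest 1 | the guide opened chest 3) = (1/4) / (3/4) = 1/3.

1/3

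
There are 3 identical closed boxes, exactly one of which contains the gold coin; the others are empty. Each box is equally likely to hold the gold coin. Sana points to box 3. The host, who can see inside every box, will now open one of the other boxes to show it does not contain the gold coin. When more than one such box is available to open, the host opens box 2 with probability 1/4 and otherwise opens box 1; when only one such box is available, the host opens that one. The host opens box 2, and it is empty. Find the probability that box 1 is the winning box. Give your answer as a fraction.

Apply Bayes' rule, conditioning on where the gold coin actually is.
If it is in box 1 (prior 1/3): only box 2 is available, probability 1; weight (1/3)·1 = 1/3.
If it is in box 2 (prior 1/3): the host opened box 2, so this case is ruled out; weight (1/3)·0 = 0.
If it is in box 3 (prior 1/3): box 2 is available, opened with probability 1/4; weight (1/3)·(1/4) = 1/12.
The weights sum to 5/12.
So P(the gold coin in box 1 | the host opened box 2) = (1/3) / (5/12) = 4/5.

4/5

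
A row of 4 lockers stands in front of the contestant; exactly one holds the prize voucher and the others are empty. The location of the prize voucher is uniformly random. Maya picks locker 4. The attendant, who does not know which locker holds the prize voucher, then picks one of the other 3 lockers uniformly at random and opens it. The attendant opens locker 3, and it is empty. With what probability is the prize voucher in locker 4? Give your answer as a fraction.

Because the attendant chose which locker to open without knowing where the prize voucher is, the choice is independent of the prize location. Learning that locker 3 does not hold the prize voucher simply rules out that one location and leaves the remaining 3 lockers still equally likely by symmetry.
So P(the prize voucher in locker 4) = 1/3.

1/3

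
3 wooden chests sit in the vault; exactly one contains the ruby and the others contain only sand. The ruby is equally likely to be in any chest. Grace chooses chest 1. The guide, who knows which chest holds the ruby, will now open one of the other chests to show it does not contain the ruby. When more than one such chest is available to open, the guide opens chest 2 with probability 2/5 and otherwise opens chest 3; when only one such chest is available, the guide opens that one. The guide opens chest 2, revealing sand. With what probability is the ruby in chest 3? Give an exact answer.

Apply Bayes' rule, conditioning on where the ruby actually is.
If it is in chest 1 (prior 1/3): chest 2 is available, opened with probability 2/5; weight (1/3)·(2/5) = 2/15.
If it is in chest 2 (prior 1/3): the guide opened chest 2, so this case is ruled out; weight (1/3)·0 = 0.
If it is in chest 3 (prior 1/3): only chest 2 is available, probability 1; weight (1/3)·1 = 1/3.
The weights sum to 7/15.
So P(the ruby in chest 3 | the guide opened chest 2) = (1/3) / (7/15) = 5/7.

5/7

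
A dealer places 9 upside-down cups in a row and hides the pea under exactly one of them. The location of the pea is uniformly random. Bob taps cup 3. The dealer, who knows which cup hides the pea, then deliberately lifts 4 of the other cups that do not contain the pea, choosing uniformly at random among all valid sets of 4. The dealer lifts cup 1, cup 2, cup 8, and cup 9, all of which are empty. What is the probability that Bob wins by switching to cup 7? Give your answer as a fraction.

Consider each possible location of the pea in turn.
If it is under any of cups 1, 2, 8, and 9 (prior 1/9 each): that cup was opened and seen not to hold the prize — ruled out; weight (1/9)·0 = 0 each.
If it is under cup 3 (prior 1/9): the dealer has 70 equally likely choices, so probability 1/70; weight (1/9)·(1/70) = 1/630.
If it is under any of cups 4, 5, 6, and 7 (prior 1/9 each): the dealer has 35 equally likely choices, so probability 1/35; weight (1/9)·(1/35) = 1/315 each.
The weights sum to 1/70.
So P(the pea under cup 7 | the dealer opened cup 1, cup 2, cup 8, and cup 9) = (1/315) / (1/70) = 2/9.

2/9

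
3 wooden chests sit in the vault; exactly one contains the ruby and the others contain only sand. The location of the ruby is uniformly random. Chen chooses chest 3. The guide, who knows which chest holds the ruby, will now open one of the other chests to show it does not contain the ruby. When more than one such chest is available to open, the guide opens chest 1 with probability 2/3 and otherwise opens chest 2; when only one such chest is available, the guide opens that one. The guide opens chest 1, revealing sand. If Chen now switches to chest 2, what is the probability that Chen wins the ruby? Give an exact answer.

3/5

Apply Bayes' rule, conditioning on where the ruby actually is.
If it is in chest 1 (prior 1/3): the guide opened chest 1, so this case is ruled out; weight (1/3)·0 = 0.
If it is in chest 2 (prior 1/3): only chest 1 is available, probability 1; weight (1/3)·1 = 1/3.
If it is in chest 3 (prior 1/3): chest 1 is available, opened with probability 2/3; weight (1/3)·(2/3) = 2/9.
The weights sum to 5/9.
So P(the ruby in chest 2 | the guide opened chest 1) = (1/3) / (5/9) = 3/5.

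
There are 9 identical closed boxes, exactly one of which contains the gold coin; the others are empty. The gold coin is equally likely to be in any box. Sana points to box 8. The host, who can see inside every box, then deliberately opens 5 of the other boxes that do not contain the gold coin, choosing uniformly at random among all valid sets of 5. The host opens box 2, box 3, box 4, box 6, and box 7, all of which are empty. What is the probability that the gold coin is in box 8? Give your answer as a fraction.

1/9

Apply Bayes' rule, conditioning on where the gold coin actually is.
If it is in any of boxes 1, 5, and 9 (prior 1/9 each): the host has 21 equally likely choices, so probability 1/21; weight (1/9)·(1/21) = 1/189 each.
If it is in any of boxes 2, 3, 4, 6, and 7 (prior 1/9 each): that box was opened and seen not to hold the prize — ruled out; weight (1/9)·0 = 0 each.
If it is in box 8 (prior 1/9): the host has 56 equally likely choices, so probability 1/56; weight (1/9)·(1/56) = 1/504.
The weights sum to 1/56.
So P(the gold coin in box 8 | the host opened box 2, box 3, box 4, box 6, and box 7) = (1/504) / (1/56) = 1/9.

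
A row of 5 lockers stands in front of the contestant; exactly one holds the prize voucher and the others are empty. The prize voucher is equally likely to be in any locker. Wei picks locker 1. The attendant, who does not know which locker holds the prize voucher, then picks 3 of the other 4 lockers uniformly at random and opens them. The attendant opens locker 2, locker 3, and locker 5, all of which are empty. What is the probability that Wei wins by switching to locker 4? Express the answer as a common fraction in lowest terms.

1/2

Apply Bayes' rule, conditioning on where the prize voucher actually is.
If it is in either of lockers 1 and 4 (prior 1/5 each): the attendant picks exactly this set with probability 1/4 regardless, and none is the prize; weight (1/5)·(1/4) = 1/20 each.
If it is in any of lockers 2, 3, and 5 (prior 1/5 each): that locker was opened and seen not to hold the prize — ruled out; weight (1/5)·0 = 0 each.
The weights sum to 1/10.
So P(the prize voucher in locker 4 | the attendant opened locker 2, locker 3, and locker 5) = (1/20) / (1/10) = 1/2.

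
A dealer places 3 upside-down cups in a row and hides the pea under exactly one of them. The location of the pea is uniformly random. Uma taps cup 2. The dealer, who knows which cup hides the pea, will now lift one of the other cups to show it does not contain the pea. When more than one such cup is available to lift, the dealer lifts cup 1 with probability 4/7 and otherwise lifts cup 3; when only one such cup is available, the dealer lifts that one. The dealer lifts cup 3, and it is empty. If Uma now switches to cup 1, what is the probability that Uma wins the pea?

Consider each possible location of the pea in turn.
If it is under cup 1 (prior 1/3): only cup 3 is available, probability 1; weight (1/3)·1 = 1/3.
If it is under cup 2 (prior 1/3): cup 1 is available but not opened, probability 3/7; weight (1/3)·(3/7) = 1/7.
If it is under cup 3 (prior 1/3): the dealer opened cup 3, so this case is ruled out; weight (1/3)·0 = 0.
The weights sum to 10/21.
So P(the pea under cup 1 | the dealer opened cup 3) = (1/3) / (10/21) = 7/10.

7/10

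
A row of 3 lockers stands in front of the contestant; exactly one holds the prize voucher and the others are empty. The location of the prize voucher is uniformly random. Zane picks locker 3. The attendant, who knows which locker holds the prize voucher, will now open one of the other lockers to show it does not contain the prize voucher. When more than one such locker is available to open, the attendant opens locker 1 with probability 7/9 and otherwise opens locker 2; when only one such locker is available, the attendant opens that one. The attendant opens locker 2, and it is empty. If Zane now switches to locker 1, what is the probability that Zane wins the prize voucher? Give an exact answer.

Condition on the true location of the prize voucher.
If it is in locker 1 (prior 1/3): only locker 2 is available, probability 1; weight (1/3)·1 = 1/3.
If it is in locker 2 (prior 1/3): the attendant opened locker 2, so this case is ruled out; weight (1/3)·0 = 0.
If it is in locker 3 (prior 1/3): locker 1 is available but not opened, probability 2/9; weight (1/3)·(2/9) = 2/27.
The weights sum to 11/27.
So P(the prize voucher in locker 1 | the attendant opened locker 2) = (1/3) / (11/27) = 9/11.

9/11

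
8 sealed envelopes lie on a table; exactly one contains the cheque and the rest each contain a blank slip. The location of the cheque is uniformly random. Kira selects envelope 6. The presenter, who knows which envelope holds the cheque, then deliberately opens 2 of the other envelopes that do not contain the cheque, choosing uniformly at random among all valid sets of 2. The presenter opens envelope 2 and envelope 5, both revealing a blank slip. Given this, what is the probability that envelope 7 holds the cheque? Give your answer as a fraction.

Consider each possible location of the cheque in turn.
If it is in any of envelopes 1, 3, 4, 7, and 8 (prior 1/8 each): the presenter has 15 equally likely choices, so probability 1/15; weight (1/8)·(1/15) = 1/120 each.
If it is in either of envelopes 2 and 5 (prior 1/8 each): that envelope was opened and seen not to hold the prize — ruled out; weight (1/8)·0 = 0 each.
If it is in envelope 6 (prior 1/8): the presenter has 21 equally likely choices, so probability 1/21; weight (1/8)·(1/21) = 1/168.
The weights sum to 1/21.
So P(the cheque in envelope 7 | the presenter opened envelope 2 and envelope 5) = (1/120) / (1/21) = 7/40.

7/40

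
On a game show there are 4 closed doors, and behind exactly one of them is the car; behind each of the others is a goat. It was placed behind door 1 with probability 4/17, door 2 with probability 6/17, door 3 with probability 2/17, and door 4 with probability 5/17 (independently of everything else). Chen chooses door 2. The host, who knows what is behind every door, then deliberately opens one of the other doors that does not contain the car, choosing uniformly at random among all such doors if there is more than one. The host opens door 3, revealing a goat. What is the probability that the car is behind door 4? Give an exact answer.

Apply Bayes' rule, conditioning on where the car actually is.
If it is behind door 1 (prior 4/17): the host has 2 equally likely choices, so probability 1/2; weight (4/17)·(1/2) = 2/17.
If it is behind door 2 (prior 6/17): the host has 3 equally likely choices, so probability 1/3; weight (6/17)·(1/3) = 2/17.
If it is behind door 3 (prior 2/17): the host opened door 3, so this case is ruled out; weight (2/17)·0 = 0.
If it is behind door 4 (prior 5/17): the host has 2 equally likely choices, so probability 1/2; weight (5/17)·(1/2) = 5/34.
The weights sum to 13/34.
So P(the car behind door 4 | the host opened door 3) = (5/34) / (13/34) = 5/13.

5/13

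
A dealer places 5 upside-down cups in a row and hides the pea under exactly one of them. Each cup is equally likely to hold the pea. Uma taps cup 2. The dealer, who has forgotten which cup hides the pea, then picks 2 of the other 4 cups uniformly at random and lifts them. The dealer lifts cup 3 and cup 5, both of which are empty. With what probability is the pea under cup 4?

1/3

Consider each possible location of the pea in turn.
If it is under any of cups 1, 2, and 4 (prior 1/5 each): the dealer picks exactly this set with probability 1/6 regardless, and none is the prize; weight (1/5)·(1/6) = 1/30 each.
If it is under either of cups 3 and 5 (prior 1/5 each): that cup was opened and seen not to hold the prize — ruled out; weight (1/5)·0 = 0 each.
The weights sum to 1/10.
So P(the pea under cup 4 | the dealer opened cup 3 and cup 5) = (1/30) / (1/10) = 1/3.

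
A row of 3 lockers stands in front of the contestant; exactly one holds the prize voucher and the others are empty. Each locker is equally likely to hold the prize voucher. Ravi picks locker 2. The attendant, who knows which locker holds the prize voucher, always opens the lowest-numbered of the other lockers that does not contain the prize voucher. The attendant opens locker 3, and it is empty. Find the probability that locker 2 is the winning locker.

Consider each possible location of the prize voucher in turn.
If it is in locker 1 (prior 1/3): locker 3 is the lowest-numbered option available, probability 1; weight (1/3)·1 = 1/3.
If it is in locker 2 (prior 1/3): the attendant would have opened locker 1 instead, probability 0; weight (1/3)·0 = 0.
If it is in locker 3 (prior 1/3): the attendant opened locker 3, so this case is ruled out; weight (1/3)·0 = 0.
The weights sum to 1/3.
So P(the prize voucher in locker 2 | the attendant opened locker 3) = 0 / (1/3) = 0.

0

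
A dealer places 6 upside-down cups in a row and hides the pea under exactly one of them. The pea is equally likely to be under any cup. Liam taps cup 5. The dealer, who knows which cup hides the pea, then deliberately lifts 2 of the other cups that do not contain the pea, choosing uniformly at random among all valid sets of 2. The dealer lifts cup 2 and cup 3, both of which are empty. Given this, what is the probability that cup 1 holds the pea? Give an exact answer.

Consider each possible location of the pea in turn.
If it is under any of cups 1, 4, and 6 (prior 1/6 each): the dealer has 6 equally likely choices, so probability 1/6; weight (1/6)·(1/6) = 1/36 each.
If it is under either of cups 2 and 3 (prior 1/6 each): that cup was opened and seen not to hold the prize — ruled out; weight (1/6)·0 = 0 each.
If it is under cup 5 (prior 1/6): the dealer has 10 equally likely choices, so probability 1/10; weight (1/6)·(1/10) = 1/60.
The weights sum to 1/10.
So P(the pea under cup 1 | the dealer opened cup 2 and cup 3) = (1/36) / (1/10) = 5/18.

5/18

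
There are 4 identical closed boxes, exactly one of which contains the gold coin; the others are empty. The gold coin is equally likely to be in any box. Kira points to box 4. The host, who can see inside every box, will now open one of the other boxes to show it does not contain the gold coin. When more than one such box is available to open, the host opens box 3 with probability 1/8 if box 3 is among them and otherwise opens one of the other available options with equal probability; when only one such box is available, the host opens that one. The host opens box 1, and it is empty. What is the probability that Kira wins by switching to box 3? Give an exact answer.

8/29

Apply Bayes' rule, conditioning on where the gold coin actually is.
If it is in box 1 (prior 1/4): the host opened box 1, so this case is ruled out; weight (1/4)·0 = 0.
If it is in box 2 (prior 1/4): box 3 is available but not opened, probability 7/8; weight (1/4)·(7/8) = 7/32.
If it is in box 3 (prior 1/4): box 3 holds the prize so is unavailable; the host chooses uniformly among the 2 others, probability 1/2; weight (1/4)·(1/2) = 1/8.
If it is in box 4 (prior 1/4): box 3 is available but not opened; box 1 gets probability (1 − 1/8)/2 = 7/16; weight (1/4)·(7/16) = 7/64.
The weights sum to 29/64.
So P(the gold coin in box 3 | the host opened box 1) = (1/8) / (29/64) = 8/29.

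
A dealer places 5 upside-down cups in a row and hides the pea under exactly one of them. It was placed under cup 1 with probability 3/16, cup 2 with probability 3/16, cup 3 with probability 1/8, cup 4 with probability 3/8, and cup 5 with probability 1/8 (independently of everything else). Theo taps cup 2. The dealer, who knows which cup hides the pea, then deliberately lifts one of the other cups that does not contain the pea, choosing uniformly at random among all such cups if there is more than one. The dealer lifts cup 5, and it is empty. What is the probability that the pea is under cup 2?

9/53

Condition on the true location of the pea.
If it is under cup 1 (prior 3/16): the dealer has 3 equally likely choices, so probability 1/3; weight (3/16)·(1/3) = 1/16.
If it is under cup 2 (prior 3/16): the dealer has 4 equally likely choices, so probability 1/4; weight (3/16)·(1/4) = 3/64.
If it is under cup 3 (prior 1/8): the dealer has 3 equally likely choices, so probability 1/3; weight (1/8)·(1/3) = 1/24.
If it is under cup 4 (prior 3/8): the dealer has 3 equally likely choices, so probability 1/3; weight (3/8)·(1/3) = 1/8.
If it is under cup 5 (prior 1/8): the dealer opened cup 5, so this case is ruled out; weight (1/8)·0 = 0.
The weights sum to 53/192.
So P(the pea under cup 2 | the dealer opened cup 5) = (3/64) / (53/192) = 9/53.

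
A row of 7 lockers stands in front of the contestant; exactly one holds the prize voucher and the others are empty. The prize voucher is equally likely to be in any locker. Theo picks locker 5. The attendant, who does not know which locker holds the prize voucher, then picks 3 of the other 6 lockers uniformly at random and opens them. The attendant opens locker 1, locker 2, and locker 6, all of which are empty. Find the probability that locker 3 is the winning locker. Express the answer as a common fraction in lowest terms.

1/4

Because the attendant chose which lockers to open without knowing where the prize voucher is, the choice is independent of the prize location. Learning that none of the 3 opened lockers holds the prize voucher simply rules out those 3 locations and leaves the remaining 4 lockers still equally likely by symmetry.
So P(the prize voucher in locker 3) = 1/4.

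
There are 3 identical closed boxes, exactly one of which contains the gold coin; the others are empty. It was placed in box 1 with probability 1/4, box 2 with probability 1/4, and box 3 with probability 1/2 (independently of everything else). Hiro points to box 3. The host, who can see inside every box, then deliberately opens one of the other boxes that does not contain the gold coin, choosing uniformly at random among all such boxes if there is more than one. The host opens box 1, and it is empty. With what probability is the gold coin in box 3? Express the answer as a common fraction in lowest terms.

1/2

Condition on the true location of the gold coin.
If it is in box 1 (prior 1/4): the host opened box 1, so this case is ruled out; weight (1/4)·0 = 0.
If it is in box 2 (prior 1/4): the host has no choice, probability 1; weight (1/4)·1 = 1/4.
If it is in box 3 (prior 1/2): the host has 2 equally likely choices, so probability 1/2; weight (1/2)·(1/2) = 1/4.
The weights sum to 1/2.
So P(the gold coin in box 3 | the host opened box 1) = (1/4) / (1/2) = 1/2.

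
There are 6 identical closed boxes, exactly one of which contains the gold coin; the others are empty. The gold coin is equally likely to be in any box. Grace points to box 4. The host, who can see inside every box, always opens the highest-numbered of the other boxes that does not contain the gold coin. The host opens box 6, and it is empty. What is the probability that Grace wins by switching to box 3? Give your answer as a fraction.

1/5

Apply Bayes' rule, conditioning on where the gold coin actually is.
If it is in any of boxes 1, 2, 3, 4, and 5 (prior 1/6 each): box 6 is the highest-numbered option available, probability 1; weight (1/6)·1 = 1/6 each.
If it is in box 6 (prior 1/6): the host opened box 6, so this case is ruled out; weight (1/6)·0 = 0.
The weights sum to 5/6.
So P(the gold coin in box 3 | the host opened box 6) = (1/6) / (5/6) = 1/5.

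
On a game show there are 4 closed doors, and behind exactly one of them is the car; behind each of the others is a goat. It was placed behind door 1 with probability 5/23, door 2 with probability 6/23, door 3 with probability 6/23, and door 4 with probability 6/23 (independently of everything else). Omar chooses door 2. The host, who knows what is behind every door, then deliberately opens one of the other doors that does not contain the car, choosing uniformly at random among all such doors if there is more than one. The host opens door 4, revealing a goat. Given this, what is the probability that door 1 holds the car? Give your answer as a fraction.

1/3

Condition on the true location of the car.
If it is behind door 1 (prior 5/23): the host has 2 equally likely choices, so probability 1/2; weight (5/23)·(1/2) = 5/46.
If it is behind door 2 (prior 6/23): the host has 3 equally likely choices, so probability 1/3; weight (6/23)·(1/3) = 2/23.
If it is behind door 3 (prior 6/23): the host has 2 equally likely choices, so probability 1/2; weight (6/23)·(1/2) = 3/23.
If it is behind door 4 (prior 6/23): the host opened door 4, so this case is ruled out; weight (6/23)·0 = 0.
The weights sum to 15/46.
So P(the car behind door 1 | the host opened door 4) = (5/46) / (15/46) = 1/3.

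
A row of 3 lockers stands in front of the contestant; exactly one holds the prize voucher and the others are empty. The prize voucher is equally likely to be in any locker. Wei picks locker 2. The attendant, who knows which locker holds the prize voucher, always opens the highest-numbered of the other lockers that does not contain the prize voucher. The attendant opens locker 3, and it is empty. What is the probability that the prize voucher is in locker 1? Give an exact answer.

Apply Bayes' rule, conditioning on where the prize voucher actually is.
If it is in either of lockers 1 and 2 (prior 1/3 each): locker 3 is the highest-numbered option available, probability 1; weight (1/3)·1 = 1/3 each.
If it is in locker 3 (prior 1/3): the attendant opened locker 3, so this case is ruled out; weight (1/3)·0 = 0.
The weights sum to 2/3.
So P(the prize voucher in locker 1 | the attendant opened locker 3) = (1/3) / (2/3) = 1/2.

1/2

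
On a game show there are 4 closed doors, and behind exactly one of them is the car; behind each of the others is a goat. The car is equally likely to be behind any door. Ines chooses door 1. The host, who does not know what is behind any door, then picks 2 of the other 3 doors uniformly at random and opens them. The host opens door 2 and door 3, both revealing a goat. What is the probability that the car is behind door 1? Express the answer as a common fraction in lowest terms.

Consider each possible location of the car in turn.
If it is behind either of doors 1 and 4 (prior 1/4 each): the host picks exactly this set with probability 1/3 regardless, and none is the prize; weight (1/4)·(1/3) = 1/12 each.
If it is behind either of doors 2 and 3 (prior 1/4 each): that door was opened and seen not to hold the prize — ruled out; weight (1/4)·0 = 0 each.
The weights sum to 1/6.
So P(the car behind door 1 | the host opened door 2 and door 3) = (1/12) / (1/6) = 1/2.

1/2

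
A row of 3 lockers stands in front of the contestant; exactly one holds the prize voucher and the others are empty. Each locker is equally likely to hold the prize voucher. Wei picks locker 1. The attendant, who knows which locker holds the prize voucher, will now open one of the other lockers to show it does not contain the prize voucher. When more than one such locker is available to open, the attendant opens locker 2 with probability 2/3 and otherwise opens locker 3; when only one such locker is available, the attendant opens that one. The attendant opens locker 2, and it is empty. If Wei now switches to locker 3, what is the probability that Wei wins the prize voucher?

3/5

Condition on the true location of the prize voucher.
If it is in locker 1 (prior 1/3): locker 2 is available, opened with probability 2/3; weight (1/3)·(2/3) = 2/9.
If it is in locker 2 (prior 1/3): the attendant opened locker 2, so this case is ruled out; weight (1/3)·0 = 0.
If it is in locker 3 (prior 1/3): only locker 2 is available, probability 1; weight (1/3)·1 = 1/3.
The weights sum to 5/9.
So P(the prize voucher in locker 3 | the attendant opened locker 2) = (1/3) / (5/9) = 3/5.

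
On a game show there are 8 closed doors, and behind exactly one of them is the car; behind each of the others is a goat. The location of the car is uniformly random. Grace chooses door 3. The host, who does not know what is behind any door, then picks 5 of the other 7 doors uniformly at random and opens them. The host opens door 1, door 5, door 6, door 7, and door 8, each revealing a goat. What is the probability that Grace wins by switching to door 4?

1/3

Consider each possible location of the car in turn.
If it is behind any of doors 1, 5, 6, 7, and 8 (prior 1/8 each): that door was opened and seen not to hold the prize — ruled out; weight (1/8)·0 = 0 each.
If it is behind any of doors 2, 3, and 4 (prior 1/8 each): the host picks exactly this set with probability 1/21 regardless, and none is the prize; weight (1/8)·(1/21) = 1/168 each.
The weights sum to 1/56.
So P(the car behind door 4 | the host opened door 1, door 5, door 6, door 7, and door 8) = (1/168) / (1/56) = 1/3.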